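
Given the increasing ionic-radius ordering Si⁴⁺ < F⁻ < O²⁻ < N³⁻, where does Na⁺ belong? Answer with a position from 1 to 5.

2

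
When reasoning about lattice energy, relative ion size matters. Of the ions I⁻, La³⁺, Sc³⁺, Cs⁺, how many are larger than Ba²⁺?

Work out protons and electrons: Sc³⁺ has 18 e⁻ (Z=21), La³⁺ has 54 e⁻ (Z=57), Ba²⁺ has 54 e⁻ (Z=56), Cs⁺ has 54 e⁻ (Z=55), I⁻ has 54 e⁻ (Z=53). Sc³⁺ < La³⁺ (same group, period 4 vs 6); La³⁺ < Ba²⁺ (isoelectronic, higher Z=57 is smaller); Ba²⁺ < Cs⁺ (isoelectronic, higher Z=56 is smaller); Cs⁺ < I⁻ (isoelectronic, higher Z=55 is smaller).
Overall: Sc³⁺ < La³⁺ < Ba²⁺ < Cs⁺ < I⁻. Ba²⁺ has 2 below it and 2 above. So 2 are larger.

2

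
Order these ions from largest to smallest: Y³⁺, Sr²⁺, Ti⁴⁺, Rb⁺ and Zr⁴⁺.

Electron counts and nuclear charges: Ti⁴⁺ has 18 e⁻ (Z=22), Zr⁴⁺ has 36 e⁻ (Z=40), Y³⁺ has 36 e⁻ (Z=39), Sr²⁺ has 36 e⁻ (Z=38), Rb⁺ has 36 e⁻ (Z=37). Ti⁴⁺ < Zr⁴⁺ (same group, 1 shell fewer); Zr⁴⁺ < Y³⁺ (isoelectronic, higher Z=40 is smaller); Y³⁺ < Sr²⁺ (both 36 e⁻, Z=39>38); Sr²⁺ < Rb⁺ (both 36 e⁻, Z=38>37).

Rb⁺ > Sr²⁺ > Y³⁺ > Zr⁴⁺ > Ti⁴⁺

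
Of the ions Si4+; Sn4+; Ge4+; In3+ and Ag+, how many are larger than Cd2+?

Si4+ (Z=14, 10 e⁻), Ge4+ (Z=32, 28 e⁻), Sn4+ (Z=50, 46 e⁻), In3+ (Z=49, 46 e⁻), Cd2+ (Z=48, 46 e⁻), Ag+ (Z=47, 46 e⁻). Si4+ < Ge4+ (same group, 1 shell fewer); Ge4+ < Sn4+ (same group, 1 shell fewer); Sn4+ < In3+ (both 46 e⁻, Z=50>49); In3+ < Cd2+ (both 46 e⁻, Z=49>48); Cd2+ < Ag+ (isoelectronic, higher Z=48 is smaller).
Placing each against Cd2+: smaller — Si4+, Ge4+, Sn4+, In3+; larger — Ag+. So 1 is larger.

1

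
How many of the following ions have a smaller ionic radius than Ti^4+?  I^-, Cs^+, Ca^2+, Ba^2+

Work out protons and electrons: Ti^4+: 18 e⁻, Z=22, Ca^2+: 18 e⁻, Z=20, Ba^2+: 54 e⁻, Z=56, Cs^+: 54 e⁻, Z=55, I^-: 54 e⁻, Z=53. Ti^4+ < Ca^2+ (isoelectronic, higher Z=22 is smaller); Ca^2+ < Ba^2+ (same group, 2 shells fewer); Ba^2+ < Cs^+ (isoelectronic, higher Z=56 is smaller); Cs^+ < I^- (isoelectronic, higher Z=55 is smaller).
Placing each against Ti^4+: smaller — none; larger — Ca^2+, Ba^2+, Cs^+, I^-. That's 0.

0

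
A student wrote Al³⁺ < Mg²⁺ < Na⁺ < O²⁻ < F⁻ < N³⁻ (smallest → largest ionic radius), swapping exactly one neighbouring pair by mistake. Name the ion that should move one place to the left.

F⁻

Scanning neighbour by neighbour, only O²⁻/F⁻ violates a trend: both have 10 electrons but Z(F)=9 > Z(O)=8, so F⁻ should be the smaller of the two. That makes F⁻ the one sitting a position late relative to where it belongs.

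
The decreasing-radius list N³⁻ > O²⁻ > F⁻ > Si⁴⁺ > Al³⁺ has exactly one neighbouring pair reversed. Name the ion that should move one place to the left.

Al³⁺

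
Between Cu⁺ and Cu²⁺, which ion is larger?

Same element, different charge: the more highly charged cation has fewer electrons and a greater effective nuclear charge per electron, making Cu²⁺ the smallest.

Cu⁺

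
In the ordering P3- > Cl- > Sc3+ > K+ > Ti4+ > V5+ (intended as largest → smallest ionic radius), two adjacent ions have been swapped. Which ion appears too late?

The pair Sc3+, K+ is the wrong way round — they are isoelectronic (18 e⁻) and Sc has more protons than K (21 vs 19), making Sc3+ smaller. All other adjacent pairs agree with periodic trends, so K+ is the misplaced ion.

K+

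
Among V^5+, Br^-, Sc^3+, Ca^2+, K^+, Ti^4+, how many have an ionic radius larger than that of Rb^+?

1

First list Z and electron count for each: V^5+ (Z=23, 18 e⁻), Ti^4+ (Z=22, 18 e⁻), Sc^3+ (Z=21, 18 e⁻), Ca^2+ (Z=20, 18 e⁻), K^+ (Z=19, 18 e⁻), Rb^+ (Z=37, 36 e⁻), Br^- (Z=35, 36 e⁻). V^5+ < Ti^4+ (both 18 e⁻, Z=23>22); Ti^4+ < Sc^3+ (both 18 e⁻, Z=22>21); Sc^3+ < Ca^2+ (isoelectronic, higher Z=21 is smaller); Ca^2+ < K^+ (both 18 e⁻, Z=20>19); K^+ < Rb^+ (same group, 1 shell fewer); Rb^+ < Br^- (isoelectronic, higher Z=37 is smaller).
Placing each against Rb^+: smaller — V^5+, Ti^4+, Sc^3+, Ca^2+, K^+; larger — Br^-. Count: 1.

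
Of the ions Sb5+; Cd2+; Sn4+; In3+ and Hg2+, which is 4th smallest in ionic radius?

Sb5+ (Z=51, 46 e⁻), Sn4+ (Z=50, 46 e⁻), In3+ (Z=49, 46 e⁻), Cd2+ (Z=48, 46 e⁻), Hg2+ (Z=80, 78 e⁻). Sb5+ < Sn4+ (isoelectronic, higher Z=51 is smaller); Sn4+ < In3+ (both 46 e⁻, Z=50>49); In3+ < Cd2+ (isoelectronic, higher Z=49 is smaller); Cd2+ < Hg2+ (same group, 1 shell fewer).
Ordering: Sb5+ < Sn4+ < In3+ < Cd2+ < Hg2+. The 4th smallest is Cd2+.

Cd2+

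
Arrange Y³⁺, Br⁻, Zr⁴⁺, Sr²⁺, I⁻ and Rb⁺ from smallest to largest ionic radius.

Zr⁴⁺ < Y³⁺ < Sr²⁺ < Rb⁺ < Br⁻ < I⁻

Zr⁴⁺ (Z=40, 36 e⁻), Y³⁺ (Z=39, 36 e⁻), Sr²⁺ (Z=38, 36 e⁻), Rb⁺ (Z=37, 36 e⁻), Br⁻ (Z=35, 36 e⁻), I⁻ (Z=53, 54 e⁻). Zr⁴⁺ < Y³⁺ (isoelectronic, higher Z=40 is smaller); Y³⁺ < Sr²⁺ (both 36 e⁻, Z=39>38); Sr²⁺ < Rb⁺ (isoelectronic, higher Z=38 is smaller); Rb⁺ < Br⁻ (both 36 e⁻, Z=37>35); Br⁻ < I⁻ (same group, period 4 vs 5).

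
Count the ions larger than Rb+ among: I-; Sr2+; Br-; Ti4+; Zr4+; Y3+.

2

Tabulating Z and e⁻: Ti4+ has 18 e⁻ (Z=22), Zr4+ has 36 e⁻ (Z=40), Y3+ has 36 e⁻ (Z=39), Sr2+ has 36 e⁻ (Z=38), Rb+ has 36 e⁻ (Z=37), Br- has 36 e⁻ (Z=35), I- has 54 e⁻ (Z=53). Ti4+ < Zr4+ (same group, 1 shell fewer); Zr4+ < Y3+ (both 36 e⁻, Z=40>39); Y3+ < Sr2+ (isoelectronic, higher Z=39 is smaller); Sr2+ < Rb+ (both 36 e⁻, Z=38>37); Rb+ < Br- (both 36 e⁻, Z=37>35); Br- < I- (same group, 1 shell fewer).
Ordering all of them (including Rb+) by radius gives Ti4+ < Zr4+ < Y3+ < Sr2+ < Rb+ < Br- < I-. Count: 2.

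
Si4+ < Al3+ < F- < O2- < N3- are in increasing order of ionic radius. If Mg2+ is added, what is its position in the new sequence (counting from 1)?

3

Each ion has 10 electrons. The ranking follows nuclear charge in reverse — greater Z gives a smaller radius. Si4+ (Z=14), Al3+ (Z=13), Mg2+ (Z=12), F- (Z=9), O2- (Z=8), N3- (Z=7).
Putting Mg2+ in gives Si4+ < Al3+ < Mg2+ < F- < O2- < N3-; it lands at slot 3.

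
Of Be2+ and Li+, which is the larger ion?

Li+

Each ion has 2 electrons. The ranking follows nuclear charge in reverse — greater Z gives a smaller radius. Be2+ (Z=4), Li+ (Z=3).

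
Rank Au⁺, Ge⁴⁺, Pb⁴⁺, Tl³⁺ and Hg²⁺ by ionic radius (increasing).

Ge⁴⁺ < Pb⁴⁺ < Tl³⁺ < Hg²⁺ < Au⁺

Ge⁴⁺ (Z=32, 28 e⁻), Pb⁴⁺ (Z=82, 78 e⁻), Tl³⁺ (Z=81, 78 e⁻), Hg²⁺ (Z=80, 78 e⁻), Au⁺ (Z=79, 78 e⁻). Ge⁴⁺ < Pb⁴⁺ (same group, 2 shells fewer); Pb⁴⁺ < Tl³⁺ (isoelectronic, higher Z=82 is smaller); Tl³⁺ < Hg²⁺ (isoelectronic, higher Z=81 is smaller); Hg²⁺ < Au⁺ (both 78 e⁻, Z=80>79).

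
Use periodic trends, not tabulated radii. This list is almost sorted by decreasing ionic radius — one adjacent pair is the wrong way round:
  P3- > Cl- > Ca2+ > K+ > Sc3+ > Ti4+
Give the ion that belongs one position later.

The pair Ca2+, K+ is the wrong way round — both have 18 electrons but Z(Ca)=20 > Z(K)=19, so Ca2+ should be the smaller of the two. All other adjacent pairs agree with periodic trends, so Ca2+ is the misplaced ion.

Ca2+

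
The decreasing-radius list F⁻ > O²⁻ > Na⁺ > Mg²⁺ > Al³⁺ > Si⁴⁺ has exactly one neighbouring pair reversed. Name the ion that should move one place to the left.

O²⁻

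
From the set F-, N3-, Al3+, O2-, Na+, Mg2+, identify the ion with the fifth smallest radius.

All of these have 10 electrons (isoelectronic). With the same electron cloud, the ion with the most protons pulls it in tightest. Nuclear charges: Al3+ (Z=13), Mg2+ (Z=12), Na+ (Z=11), F- (Z=9), O2- (Z=8), N3- (Z=7). Highest Z is smallest.
Full ascending order: Al3+ < Mg2+ < Na+ < F- < O2- < N3-. Counting from the smallest, position 5 is O2-.

O2-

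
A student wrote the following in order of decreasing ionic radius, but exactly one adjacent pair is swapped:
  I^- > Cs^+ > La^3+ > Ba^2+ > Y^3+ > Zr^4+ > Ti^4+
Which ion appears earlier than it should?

The pair La^3+, Ba^2+ is the wrong way round — both have 54 electrons but Z(La)=57 > Z(Ba)=56, so La^3+ should be the smaller of the two. All other adjacent pairs agree with periodic trends, so La^3+ is the misplaced ion.

La^3+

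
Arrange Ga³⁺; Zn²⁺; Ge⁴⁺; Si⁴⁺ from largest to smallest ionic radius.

Si⁴⁺ (Z=14, 10 e⁻), Ge⁴⁺ (Z=32, 28 e⁻), Ga³⁺ (Z=31, 28 e⁻), Zn²⁺ (Z=30, 28 e⁻). Si⁴⁺ < Ge⁴⁺ (same group, period 3 vs 4); Ge⁴⁺ < Ga³⁺ (both 28 e⁻, Z=32>31); Ga³⁺ < Zn²⁺ (both 28 e⁻, Z=31>30).

Zn²⁺ > Ga³⁺ > Ge⁴⁺ > Si⁴⁺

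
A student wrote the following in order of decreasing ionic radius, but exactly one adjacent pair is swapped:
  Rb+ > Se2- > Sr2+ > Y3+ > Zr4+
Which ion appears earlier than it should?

Rb+

Scanning neighbour by neighbour, only Rb+/Se2- violates a trend: they are isoelectronic (36 e⁻) and Rb has more protons than Se (37 vs 34), making Rb+ smaller. That makes Rb+ the one sitting a position early relative to where it belongs.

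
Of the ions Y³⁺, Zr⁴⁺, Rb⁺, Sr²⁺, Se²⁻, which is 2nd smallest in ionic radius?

Y³⁺

Isoelectronic series (36 e⁻ each). Size is set by nuclear charge: more protons means a smaller ion. Zr⁴⁺ (Z=40), Y³⁺ (Z=39), Sr²⁺ (Z=38), Rb⁺ (Z=37), Se²⁻ (Z=34).
Ordering: Zr⁴⁺ < Y³⁺ < Sr²⁺ < Rb⁺ < Se²⁻. The 2nd smallest is Y³⁺.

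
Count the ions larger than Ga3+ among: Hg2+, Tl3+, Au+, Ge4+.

Electron counts and nuclear charges: Ge4+ has 28 e⁻ (Z=32), Ga3+ has 28 e⁻ (Z=31), Tl3+ has 78 e⁻ (Z=81), Hg2+ has 78 e⁻ (Z=80), Au+ has 78 e⁻ (Z=79). Ge4+ < Ga3+ (isoelectronic, higher Z=32 is smaller); Ga3+ < Tl3+ (same group, period 4 vs 6); Tl3+ < Hg2+ (both 78 e⁻, Z=81>80); Hg2+ < Au+ (isoelectronic, higher Z=80 is smaller).
Placing each against Ga3+: smaller — Ge4+; larger — Tl3+, Hg2+, Au+. Count: 3.

3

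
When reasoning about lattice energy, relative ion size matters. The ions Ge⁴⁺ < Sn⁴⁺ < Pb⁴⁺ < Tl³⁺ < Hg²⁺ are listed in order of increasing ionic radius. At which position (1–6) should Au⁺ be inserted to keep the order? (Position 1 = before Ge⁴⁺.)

First list Z and electron count for each: Ge⁴⁺ (Z=32, 28 e⁻), Sn⁴⁺ (Z=50, 46 e⁻), Pb⁴⁺ (Z=82, 78 e⁻), Tl³⁺ (Z=81, 78 e⁻), Hg²⁺ (Z=80, 78 e⁻), Au⁺ (Z=79, 78 e⁻). Ge⁴⁺ < Sn⁴⁺ (same group, 1 shell fewer); Sn⁴⁺ < Pb⁴⁺ (same group, 1 shell fewer); Pb⁴⁺ < Tl³⁺ (isoelectronic, higher Z=82 is smaller); Tl³⁺ < Hg²⁺ (isoelectronic, higher Z=81 is smaller); Hg²⁺ < Au⁺ (isoelectronic, higher Z=80 is smaller).
Putting Au⁺ in gives Ge⁴⁺ < Sn⁴⁺ < Pb⁴⁺ < Tl³⁺ < Hg²⁺ < Au⁺; it lands at slot 6.

6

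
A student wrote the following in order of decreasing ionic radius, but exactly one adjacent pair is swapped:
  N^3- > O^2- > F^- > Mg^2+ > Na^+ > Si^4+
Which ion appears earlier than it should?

The pair Mg^2+, Na^+ is the wrong way round — both have 10 electrons but Z(Mg)=12 > Z(Na)=11, so Mg^2+ should be the smaller of the two. All other adjacent pairs agree with periodic trends, so Mg^2+ is the misplaced ion.

Mg^2+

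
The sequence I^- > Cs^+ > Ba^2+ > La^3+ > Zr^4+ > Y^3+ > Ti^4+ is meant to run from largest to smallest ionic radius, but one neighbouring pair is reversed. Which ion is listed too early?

Zr^4+

Compare adjacent ions: Zr^4+ and Y^3+ share 36 electrons; the higher nuclear charge on Zr (Z=40) contracts it more, so Zr^4+ < Y^3+ — yet in this decreasing list Zr^4+ sits before Y^3+. Nothing else is reversed, so Zr^4+ should move one place to the right.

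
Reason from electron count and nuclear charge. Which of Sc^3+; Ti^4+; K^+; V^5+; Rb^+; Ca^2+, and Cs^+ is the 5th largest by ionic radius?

Sc^3+

Electron counts and nuclear charges: V^5+: 18 e⁻, Z=23, Ti^4+: 18 e⁻, Z=22, Sc^3+: 18 e⁻, Z=21, Ca^2+: 18 e⁻, Z=20, K^+: 18 e⁻, Z=19, Rb^+: 36 e⁻, Z=37, Cs^+: 54 e⁻, Z=55. V^5+ < Ti^4+ (both 18 e⁻, Z=23>22); Ti^4+ < Sc^3+ (both 18 e⁻, Z=22>21); Sc^3+ < Ca^2+ (isoelectronic, higher Z=21 is smaller); Ca^2+ < K^+ (isoelectronic, higher Z=20 is smaller); K^+ < Rb^+ (same group, period 4 vs 5); Rb^+ < Cs^+ (same group, period 5 vs 6).
So the order is V^5+ < Ti^4+ < Sc^3+ < Ca^2+ < K^+ < Rb^+ < Cs^+; the 5th-largest ion is Sc^3+.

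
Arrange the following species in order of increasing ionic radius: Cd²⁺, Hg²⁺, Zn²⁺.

Zn²⁺ < Cd²⁺ < Hg²⁺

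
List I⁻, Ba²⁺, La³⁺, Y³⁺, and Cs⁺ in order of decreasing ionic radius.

Electron counts and nuclear charges: Y³⁺ has 36 e⁻ (Z=39), La³⁺ has 54 e⁻ (Z=57), Ba²⁺ has 54 e⁻ (Z=56), Cs⁺ has 54 e⁻ (Z=55), I⁻ has 54 e⁻ (Z=53). Y³⁺ < La³⁺ (same group, 1 shell fewer); La³⁺ < Ba²⁺ (isoelectronic, higher Z=57 is smaller); Ba²⁺ < Cs⁺ (isoelectronic, higher Z=56 is smaller); Cs⁺ < I⁻ (both 54 e⁻, Z=55>53).

I⁻ > Cs⁺ > Ba²⁺ > La³⁺ > Y³⁺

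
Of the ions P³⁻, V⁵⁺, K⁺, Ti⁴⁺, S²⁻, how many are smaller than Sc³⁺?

2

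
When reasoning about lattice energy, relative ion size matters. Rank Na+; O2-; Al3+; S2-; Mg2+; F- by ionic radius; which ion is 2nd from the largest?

Tabulating Z and e⁻: Al3+ has 10 e⁻ (Z=13), Mg2+ has 10 e⁻ (Z=12), Na+ has 10 e⁻ (Z=11), F- has 10 e⁻ (Z=9), O2- has 10 e⁻ (Z=8), S2- has 18 e⁻ (Z=16). Al3+ < Mg2+ (both 10 e⁻, Z=13>12); Mg2+ < Na+ (isoelectronic, higher Z=12 is smaller); Na+ < F- (both 10 e⁻, Z=11>9); F- < O2- (isoelectronic, higher Z=9 is smaller); O2- < S2- (same group, 1 shell fewer).
That gives Al3+ < Mg2+ < Na+ < F- < O2- < S2-. From the largest end, number 2 is O2-.

O2-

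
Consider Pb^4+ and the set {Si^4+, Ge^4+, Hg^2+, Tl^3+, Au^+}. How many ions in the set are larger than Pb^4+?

Tabulating Z and e⁻: Si^4+: 10 e⁻, Z=14, Ge^4+: 28 e⁻, Z=32, Pb^4+: 78 e⁻, Z=82, Tl^3+: 78 e⁻, Z=81, Hg^2+: 78 e⁻, Z=80, Au^+: 78 e⁻, Z=79. Si^4+ < Ge^4+ (same group, 1 shell fewer); Ge^4+ < Pb^4+ (same group, 2 shells fewer); Pb^4+ < Tl^3+ (isoelectronic, higher Z=82 is smaller); Tl^3+ < Hg^2+ (isoelectronic, higher Z=81 is smaller); Hg^2+ < Au^+ (both 78 e⁻, Z=80>79).
Ordering all of them (including Pb^4+) by radius gives Si^4+ < Ge^4+ < Pb^4+ < Tl^3+ < Hg^2+ < Au^+. Count: 3.

3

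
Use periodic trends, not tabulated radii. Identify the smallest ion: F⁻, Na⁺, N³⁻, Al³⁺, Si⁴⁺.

Si⁴⁺

These species are isoelectronic with 10 electrons. The only difference is the number of protons: Si⁴⁺ (Z=14), Al³⁺ (Z=13), Na⁺ (Z=11), F⁻ (Z=9), N³⁻ (Z=7). The strongest nuclear pull (Si⁴⁺) gives the smallest ion.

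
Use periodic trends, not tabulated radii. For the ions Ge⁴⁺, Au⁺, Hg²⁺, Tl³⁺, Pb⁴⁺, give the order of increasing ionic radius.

Electron counts and nuclear charges: Ge⁴⁺ has 28 e⁻ (Z=32), Pb⁴⁺ has 78 e⁻ (Z=82), Tl³⁺ has 78 e⁻ (Z=81), Hg²⁺ has 78 e⁻ (Z=80), Au⁺ has 78 e⁻ (Z=79). Ge⁴⁺ < Pb⁴⁺ (same group, 2 shells fewer); Pb⁴⁺ < Tl³⁺ (both 78 e⁻, Z=82>81); Tl³⁺ < Hg²⁺ (both 78 e⁻, Z=81>80); Hg²⁺ < Au⁺ (isoelectronic, higher Z=80 is smaller).

Ge⁴⁺ < Pb⁴⁺ < Tl³⁺ < Hg²⁺ < Au⁺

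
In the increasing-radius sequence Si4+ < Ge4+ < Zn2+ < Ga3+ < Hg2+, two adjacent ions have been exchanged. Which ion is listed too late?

Compare adjacent ions: Ga3+ and Zn2+ share 28 electrons; the higher nuclear charge on Ga (Z=31) contracts it more, so Ga3+ < Zn2+ — yet in this increasing list Zn2+ sits before Ga3+. Nothing else is reversed, so Ga3+ should move one place to the left.

Ga3+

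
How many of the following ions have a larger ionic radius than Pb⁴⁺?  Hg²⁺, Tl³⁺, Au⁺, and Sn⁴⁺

Electron counts and nuclear charges: Sn⁴⁺ has 46 e⁻ (Z=50), Pb⁴⁺ has 78 e⁻ (Z=82), Tl³⁺ has 78 e⁻ (Z=81), Hg²⁺ has 78 e⁻ (Z=80), Au⁺ has 78 e⁻ (Z=79). Sn⁴⁺ < Pb⁴⁺ (same group, period 5 vs 6); Pb⁴⁺ < Tl³⁺ (isoelectronic, higher Z=82 is smaller); Tl³⁺ < Hg²⁺ (both 78 e⁻, Z=81>80); Hg²⁺ < Au⁺ (both 78 e⁻, Z=80>79).
Relative to Pb⁴⁺, the ions that are larger are Tl³⁺, Hg²⁺, Au⁺. So 3 are larger.

3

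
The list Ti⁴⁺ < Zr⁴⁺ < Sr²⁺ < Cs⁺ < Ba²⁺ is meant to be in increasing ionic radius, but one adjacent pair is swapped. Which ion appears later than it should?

The pair Cs⁺, Ba²⁺ is the wrong way round — both have 54 electrons but Z(Ba)=56 > Z(Cs)=55, so Ba²⁺ should be the smaller of the two. All other adjacent pairs agree with periodic trends, so Ba²⁺ is the misplaced ion.

Ba²⁺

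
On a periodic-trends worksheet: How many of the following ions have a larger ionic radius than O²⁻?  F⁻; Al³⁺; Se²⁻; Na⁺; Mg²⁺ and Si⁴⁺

Tabulating Z and e⁻: Si⁴⁺ (Z=14, 10 e⁻), Al³⁺ (Z=13, 10 e⁻), Mg²⁺ (Z=12, 10 e⁻), Na⁺ (Z=11, 10 e⁻), F⁻ (Z=9, 10 e⁻), O²⁻ (Z=8, 10 e⁻), Se²⁻ (Z=34, 36 e⁻). Si⁴⁺ < Al³⁺ (isoelectronic, higher Z=14 is smaller); Al³⁺ < Mg²⁺ (both 10 e⁻, Z=13>12); Mg²⁺ < Na⁺ (isoelectronic, higher Z=12 is smaller); Na⁺ < F⁻ (both 10 e⁻, Z=11>9); F⁻ < O²⁻ (isoelectronic, higher Z=9 is smaller); O²⁻ < Se²⁻ (same group, period 2 vs 4).
Overall: Si⁴⁺ < Al³⁺ < Mg²⁺ < Na⁺ < F⁻ < O²⁻ < Se²⁻. O²⁻ has 5 below it and 1 above. So 1 is larger.

1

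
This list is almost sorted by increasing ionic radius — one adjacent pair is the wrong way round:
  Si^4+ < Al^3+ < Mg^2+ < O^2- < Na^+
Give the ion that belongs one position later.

The pair O^2-, Na^+ is the wrong way round — they are isoelectronic (10 e⁻) and Na has more protons than O (11 vs 8), making Na^+ smaller. All other adjacent pairs agree with periodic trends, so O^2- is the misplaced ion.

O^2-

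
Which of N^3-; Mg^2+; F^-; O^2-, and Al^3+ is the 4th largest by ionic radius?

Mg^2+

Isoelectronic series (10 e⁻ each). Size is set by nuclear charge: more protons means a smaller ion. Al^3+ (Z=13), Mg^2+ (Z=12), F^- (Z=9), O^2- (Z=8), N^3- (Z=7).
That gives Al^3+ < Mg^2+ < F^- < O^2- < N^3-. From the largest end, number 4 is Mg^2+.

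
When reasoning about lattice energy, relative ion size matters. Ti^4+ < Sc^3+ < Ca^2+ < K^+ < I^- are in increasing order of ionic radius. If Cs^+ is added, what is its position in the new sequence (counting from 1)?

First list Z and electron count for each: Ti^4+ (Z=22, 18 e⁻), Sc^3+ (Z=21, 18 e⁻), Ca^2+ (Z=20, 18 e⁻), K^+ (Z=19, 18 e⁻), Cs^+ (Z=55, 54 e⁻), I^- (Z=53, 54 e⁻). Ti^4+ < Sc^3+ (both 18 e⁻, Z=22>21); Sc^3+ < Ca^2+ (both 18 e⁻, Z=21>20); Ca^2+ < K^+ (both 18 e⁻, Z=20>19); K^+ < Cs^+ (same group, 2 shells fewer); Cs^+ < I^- (isoelectronic, higher Z=55 is smaller).
Merged order: Ti^4+ < Sc^3+ < Ca^2+ < K^+ < Cs^+ < I^- — Cs^+ is number 5.

5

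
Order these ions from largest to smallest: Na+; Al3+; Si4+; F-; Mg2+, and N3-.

N3- > F- > Na+ > Mg2+ > Al3+ > Si4+

All of these have 10 electrons (isoelectronic). With the same electron cloud, the ion with the most protons pulls it in tightest. Nuclear charges: Si4+ (Z=14), Al3+ (Z=13), Mg2+ (Z=12), Na+ (Z=11), F- (Z=9), N3- (Z=7). Highest Z is smallest.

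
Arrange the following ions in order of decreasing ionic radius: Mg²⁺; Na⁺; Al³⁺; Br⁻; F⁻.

First list Z and electron count for each: Al³⁺ (Z=13, 10 e⁻), Mg²⁺ (Z=12, 10 e⁻), Na⁺ (Z=11, 10 e⁻), F⁻ (Z=9, 10 e⁻), Br⁻ (Z=35, 36 e⁻). Al³⁺ < Mg²⁺ (both 10 e⁻, Z=13>12); Mg²⁺ < Na⁺ (isoelectronic, higher Z=12 is smaller); Na⁺ < F⁻ (both 10 e⁻, Z=11>9); F⁻ < Br⁻ (same group, period 2 vs 4).

Br⁻ > F⁻ > Na⁺ > Mg²⁺ > Al³⁺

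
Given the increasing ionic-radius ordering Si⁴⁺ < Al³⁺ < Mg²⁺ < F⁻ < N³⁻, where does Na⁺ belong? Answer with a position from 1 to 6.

4

Isoelectronic series (10 e⁻ each). Size is set by nuclear charge: more protons means a smaller ion. Si⁴⁺ (Z=14), Al³⁺ (Z=13), Mg²⁺ (Z=12), Na⁺ (Z=11), F⁻ (Z=9), N³⁻ (Z=7).
The complete sequence is Si⁴⁺ < Al³⁺ < Mg²⁺ < Na⁺ < F⁻ < N³⁻. Na⁺ sits at position 4.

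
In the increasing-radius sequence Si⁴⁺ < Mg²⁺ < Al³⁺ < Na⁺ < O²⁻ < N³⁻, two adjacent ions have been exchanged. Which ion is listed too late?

Al³⁺

Compare adjacent ions: Al³⁺ and Mg²⁺ share 10 electrons; the higher nuclear charge on Al (Z=13) contracts it more, so Al³⁺ < Mg²⁺ — yet in this increasing list Mg²⁺ sits before Al³⁺. Nothing else is reversed, so Al³⁺ should move one place to the left.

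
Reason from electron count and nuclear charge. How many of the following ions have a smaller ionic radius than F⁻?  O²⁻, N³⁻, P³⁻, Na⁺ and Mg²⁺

First list Z and electron count for each: Mg²⁺ (Z=12, 10 e⁻), Na⁺ (Z=11, 10 e⁻), F⁻ (Z=9, 10 e⁻), O²⁻ (Z=8, 10 e⁻), N³⁻ (Z=7, 10 e⁻), P³⁻ (Z=15, 18 e⁻). Mg²⁺ < Na⁺ (isoelectronic, higher Z=12 is smaller); Na⁺ < F⁻ (isoelectronic, higher Z=11 is smaller); F⁻ < O²⁻ (isoelectronic, higher Z=9 is smaller); O²⁻ < N³⁻ (both 10 e⁻, Z=8>7); N³⁻ < P³⁻ (same group, period 2 vs 3).
Relative to F⁻, the ions that are smaller are Mg²⁺, Na⁺. So 2 are smaller.

2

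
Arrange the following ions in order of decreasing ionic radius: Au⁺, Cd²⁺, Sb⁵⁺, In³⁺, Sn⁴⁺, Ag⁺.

Au⁺ > Ag⁺ > Cd²⁺ > In³⁺ > Sn⁴⁺ > Sb⁵⁺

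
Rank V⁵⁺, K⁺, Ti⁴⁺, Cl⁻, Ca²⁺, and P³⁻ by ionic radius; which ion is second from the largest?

These species are isoelectronic with 18 electrons. The only difference is the number of protons: V⁵⁺ (Z=23), Ti⁴⁺ (Z=22), Ca²⁺ (Z=20), K⁺ (Z=19), Cl⁻ (Z=17), P³⁻ (Z=15). The strongest nuclear pull (V⁵⁺) gives the smallest ion.
That gives V⁵⁺ < Ti⁴⁺ < Ca²⁺ < K⁺ < Cl⁻ < P³⁻. From the largest end, number 2 is Cl⁻.

Cl⁻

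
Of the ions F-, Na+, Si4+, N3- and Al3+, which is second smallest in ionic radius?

Al3+

Isoelectronic series (10 e⁻ each). Size is set by nuclear charge: more protons means a smaller ion. Si4+ (Z=14), Al3+ (Z=13), Na+ (Z=11), F- (Z=9), N3- (Z=7).
That gives Si4+ < Al3+ < Na+ < F- < N3-. From the smallest end, number 2 is Al3+.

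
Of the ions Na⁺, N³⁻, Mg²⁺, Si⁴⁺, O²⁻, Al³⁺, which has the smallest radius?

These species are isoelectronic with 10 electrons. The only difference is the number of protons: Si⁴⁺ (Z=14), Al³⁺ (Z=13), Mg²⁺ (Z=12), Na⁺ (Z=11), O²⁻ (Z=8), N³⁻ (Z=7). The strongest nuclear pull (Si⁴⁺) gives the smallest ion.

Si⁴⁺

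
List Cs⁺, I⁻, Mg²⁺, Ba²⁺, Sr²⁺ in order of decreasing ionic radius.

I⁻ > Cs⁺ > Ba²⁺ > Sr²⁺ > Mg²⁺

Mg²⁺ (Z=12, 10 e⁻), Sr²⁺ (Z=38, 36 e⁻), Ba²⁺ (Z=56, 54 e⁻), Cs⁺ (Z=55, 54 e⁻), I⁻ (Z=53, 54 e⁻). Mg²⁺ < Sr²⁺ (same group, 2 shells fewer); Sr²⁺ < Ba²⁺ (same group, 1 shell fewer); Ba²⁺ < Cs⁺ (isoelectronic, higher Z=56 is smaller); Cs⁺ < I⁻ (isoelectronic, higher Z=55 is smaller).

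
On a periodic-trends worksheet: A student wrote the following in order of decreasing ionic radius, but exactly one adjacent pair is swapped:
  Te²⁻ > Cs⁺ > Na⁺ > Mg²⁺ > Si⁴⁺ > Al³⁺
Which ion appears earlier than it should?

Scanning neighbour by neighbour, only Si⁴⁺/Al³⁺ violates a trend: they are isoelectronic (10 e⁻) and Si has more protons than Al (14 vs 13), making Si⁴⁺ smaller. That makes Si⁴⁺ the one sitting a position early relative to where it belongs.

Si⁴⁺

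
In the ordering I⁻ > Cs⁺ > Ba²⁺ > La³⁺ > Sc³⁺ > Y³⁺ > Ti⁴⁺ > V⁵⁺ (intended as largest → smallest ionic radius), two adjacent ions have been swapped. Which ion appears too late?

Compare adjacent ions: both in group 3 with the same charge; Sc³⁺ (period 4) has the smaller radius — yet in this decreasing list Sc³⁺ sits before Y³⁺. Nothing else is reversed, so Y³⁺ should move one place to the left.

Y³⁺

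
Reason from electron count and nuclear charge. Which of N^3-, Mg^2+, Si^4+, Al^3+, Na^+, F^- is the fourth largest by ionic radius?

Mg^2+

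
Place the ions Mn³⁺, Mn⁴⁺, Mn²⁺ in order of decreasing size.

For a single element, ionic radius drops as positive charge rises — Mn⁴⁺ < Mn²⁺.

Mn²⁺ > Mn³⁺ > Mn⁴⁺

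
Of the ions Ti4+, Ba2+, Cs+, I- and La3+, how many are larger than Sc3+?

4

Work out protons and electrons: Ti4+ (Z=22, 18 e⁻), Sc3+ (Z=21, 18 e⁻), La3+ (Z=57, 54 e⁻), Ba2+ (Z=56, 54 e⁻), Cs+ (Z=55, 54 e⁻), I- (Z=53, 54 e⁻). Ti4+ < Sc3+ (isoelectronic, higher Z=22 is smaller); Sc3+ < La3+ (same group, 2 shells fewer); La3+ < Ba2+ (both 54 e⁻, Z=57>56); Ba2+ < Cs+ (isoelectronic, higher Z=56 is smaller); Cs+ < I- (isoelectronic, higher Z=55 is smaller).
Relative to Sc3+, the ions that are larger are La3+, Ba2+, Cs+, I-. So 4 are larger.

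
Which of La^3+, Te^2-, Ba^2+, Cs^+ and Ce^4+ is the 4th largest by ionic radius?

La^3+

Isoelectronic series (54 e⁻ each). Size is set by nuclear charge: more protons means a smaller ion. Ce^4+ (Z=58), La^3+ (Z=57), Ba^2+ (Z=56), Cs^+ (Z=55), Te^2- (Z=52).
So the order is Ce^4+ < La^3+ < Ba^2+ < Cs^+ < Te^2-; the 4th-largest ion is La^3+.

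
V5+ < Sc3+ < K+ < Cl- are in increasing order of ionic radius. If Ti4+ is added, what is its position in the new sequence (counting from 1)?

All of these have 18 electrons (isoelectronic). With the same electron cloud, the ion with the most protons pulls it in tightest. Nuclear charges: V5+ (Z=23), Ti4+ (Z=22), Sc3+ (Z=21), K+ (Z=19), Cl- (Z=17). Highest Z is smallest.
Putting Ti4+ in gives V5+ < Ti4+ < Sc3+ < K+ < Cl-; it lands at slot 2.

2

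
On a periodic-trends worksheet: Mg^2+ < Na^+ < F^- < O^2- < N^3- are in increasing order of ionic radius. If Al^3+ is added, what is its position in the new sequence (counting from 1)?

1

These species are isoelectronic with 10 electrons. The only difference is the number of protons: Al^3+ (Z=13), Mg^2+ (Z=12), Na^+ (Z=11), F^- (Z=9), O^2- (Z=8), N^3- (Z=7). The strongest nuclear pull (Al^3+) gives the smallest ion.
The complete sequence is Al^3+ < Mg^2+ < Na^+ < F^- < O^2- < N^3-. Al^3+ sits at position 1.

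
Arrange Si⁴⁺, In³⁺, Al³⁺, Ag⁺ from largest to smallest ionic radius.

Ag⁺ > In³⁺ > Al³⁺ > Si⁴⁺

First list Z and electron count for each: Si⁴⁺ has 10 e⁻ (Z=14), Al³⁺ has 10 e⁻ (Z=13), In³⁺ has 46 e⁻ (Z=49), Ag⁺ has 46 e⁻ (Z=47). Si⁴⁺ < Al³⁺ (isoelectronic, higher Z=14 is smaller); Al³⁺ < In³⁺ (same group, period 3 vs 5); In³⁺ < Ag⁺ (both 46 e⁻, Z=49>47).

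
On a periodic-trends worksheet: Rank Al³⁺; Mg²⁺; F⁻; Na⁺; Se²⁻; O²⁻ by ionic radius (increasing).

Work out protons and electrons: Al³⁺ (Z=13, 10 e⁻), Mg²⁺ (Z=12, 10 e⁻), Na⁺ (Z=11, 10 e⁻), F⁻ (Z=9, 10 e⁻), O²⁻ (Z=8, 10 e⁻), Se²⁻ (Z=34, 36 e⁻). Al³⁺ < Mg²⁺ (isoelectronic, higher Z=13 is smaller); Mg²⁺ < Na⁺ (both 10 e⁻, Z=12>11); Na⁺ < F⁻ (isoelectronic, higher Z=11 is smaller); F⁻ < O²⁻ (isoelectronic, higher Z=9 is smaller); O²⁻ < Se²⁻ (same group, period 2 vs 4).

Al³⁺ < Mg²⁺ < Na⁺ < F⁻ < O²⁻ < Se²⁻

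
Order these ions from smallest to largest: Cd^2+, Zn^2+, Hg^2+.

Zn^2+ < Cd^2+ < Hg^2+

Same group, same charge. Going down the group adds an extra shell of electrons, so the ion gets larger: Zn^2+ is highest in the group and smallest.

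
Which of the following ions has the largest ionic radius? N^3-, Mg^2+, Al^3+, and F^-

N^3-

Each ion has 10 electrons. The ranking follows nuclear charge in reverse — greater Z gives a smaller radius. Al^3+ (Z=13), Mg^2+ (Z=12), F^- (Z=9), N^3- (Z=7).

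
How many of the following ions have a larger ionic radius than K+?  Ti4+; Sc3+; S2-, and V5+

Each ion has 18 electrons. The ranking follows nuclear charge in reverse — greater Z gives a smaller radius. V5+ (Z=23), Ti4+ (Z=22), Sc3+ (Z=21), K+ (Z=19), S2- (Z=16).
Relative to K+, the ions that are larger are S2-. Count: 1.

1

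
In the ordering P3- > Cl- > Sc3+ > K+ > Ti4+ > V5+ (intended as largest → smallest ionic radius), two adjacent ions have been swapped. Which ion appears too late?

K+

Check each adjacent pair. Sc3+ and K+ are reversed: both have 18 electrons but Z(Sc)=21 > Z(K)=19, so Sc3+ should be the smaller of the two. No other neighbouring pair contradicts the periodic trends, so K+ is the ion listed too late.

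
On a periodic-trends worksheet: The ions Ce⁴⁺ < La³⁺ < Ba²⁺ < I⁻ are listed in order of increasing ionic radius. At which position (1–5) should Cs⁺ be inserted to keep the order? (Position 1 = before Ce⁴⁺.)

4

Isoelectronic series (54 e⁻ each). Size is set by nuclear charge: more protons means a smaller ion. Ce⁴⁺ (Z=58), La³⁺ (Z=57), Ba²⁺ (Z=56), Cs⁺ (Z=55), I⁻ (Z=53).
Putting Cs⁺ in gives Ce⁴⁺ < La³⁺ < Ba²⁺ < Cs⁺ < I⁻; it lands at slot 4.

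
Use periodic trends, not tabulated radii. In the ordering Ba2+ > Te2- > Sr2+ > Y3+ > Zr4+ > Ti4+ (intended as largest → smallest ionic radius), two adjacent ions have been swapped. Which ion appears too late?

Scanning neighbour by neighbour, only Ba2+/Te2- violates a trend: they are isoelectronic (54 e⁻) and Ba has more protons than Te (56 vs 52), making Ba2+ smaller. That makes Te2- the one sitting a position late relative to where it belongs.

Te2-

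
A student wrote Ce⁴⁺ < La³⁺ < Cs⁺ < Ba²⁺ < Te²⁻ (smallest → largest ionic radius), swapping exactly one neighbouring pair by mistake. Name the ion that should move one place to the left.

Check each adjacent pair. Cs⁺ and Ba²⁺ are reversed: they are isoelectronic (54 e⁻) and Ba has more protons than Cs (56 vs 55), making Ba²⁺ smaller. No other neighbouring pair contradicts the periodic trends, so Ba²⁺ is the ion listed too late.

Ba²⁺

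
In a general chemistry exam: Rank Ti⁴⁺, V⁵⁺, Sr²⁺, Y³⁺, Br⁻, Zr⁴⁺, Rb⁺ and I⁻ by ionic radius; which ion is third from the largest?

Work out protons and electrons: V⁵⁺: 18 e⁻, Z=23, Ti⁴⁺: 18 e⁻, Z=22, Zr⁴⁺: 36 e⁻, Z=40, Y³⁺: 36 e⁻, Z=39, Sr²⁺: 36 e⁻, Z=38, Rb⁺: 36 e⁻, Z=37, Br⁻: 36 e⁻, Z=35, I⁻: 54 e⁻, Z=53. V⁵⁺ < Ti⁴⁺ (both 18 e⁻, Z=23>22); Ti⁴⁺ < Zr⁴⁺ (same group, 1 shell fewer); Zr⁴⁺ < Y³⁺ (isoelectronic, higher Z=40 is smaller); Y³⁺ < Sr²⁺ (isoelectronic, higher Z=39 is smaller); Sr²⁺ < Rb⁺ (isoelectronic, higher Z=38 is smaller); Rb⁺ < Br⁻ (isoelectronic, higher Z=37 is smaller); Br⁻ < I⁻ (same group, 1 shell fewer).
Ordering: V⁵⁺ < Ti⁴⁺ < Zr⁴⁺ < Y³⁺ < Sr²⁺ < Rb⁺ < Br⁻ < I⁻. The third largest is Rb⁺.

Rb⁺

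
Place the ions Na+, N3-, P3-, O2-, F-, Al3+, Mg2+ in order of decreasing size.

P3- > N3- > O2- > F- > Na+ > Mg2+ > Al3+

Work out protons and electrons: Al3+ (Z=13, 10 e⁻), Mg2+ (Z=12, 10 e⁻), Na+ (Z=11, 10 e⁻), F- (Z=9, 10 e⁻), O2- (Z=8, 10 e⁻), N3- (Z=7, 10 e⁻), P3- (Z=15, 18 e⁻). Al3+ < Mg2+ (isoelectronic, higher Z=13 is smaller); Mg2+ < Na+ (isoelectronic, higher Z=12 is smaller); Na+ < F- (both 10 e⁻, Z=11>9); F- < O2- (both 10 e⁻, Z=9>8); O2- < N3- (both 10 e⁻, Z=8>7); N3- < P3- (same group, 1 shell fewer).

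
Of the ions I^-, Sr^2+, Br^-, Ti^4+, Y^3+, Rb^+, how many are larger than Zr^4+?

Electron counts and nuclear charges: Ti^4+: 18 e⁻, Z=22, Zr^4+: 36 e⁻, Z=40, Y^3+: 36 e⁻, Z=39, Sr^2+: 36 e⁻, Z=38, Rb^+: 36 e⁻, Z=37, Br^-: 36 e⁻, Z=35, I^-: 54 e⁻, Z=53. Ti^4+ < Zr^4+ (same group, period 4 vs 5); Zr^4+ < Y^3+ (isoelectronic, higher Z=40 is smaller); Y^3+ < Sr^2+ (both 36 e⁻, Z=39>38); Sr^2+ < Rb^+ (both 36 e⁻, Z=38>37); Rb^+ < Br^- (both 36 e⁻, Z=37>35); Br^- < I^- (same group, 1 shell fewer).
Placing each against Zr^4+: smaller — Ti^4+; larger — Y^3+, Sr^2+, Rb^+, Br^-, I^-. That's 5.

5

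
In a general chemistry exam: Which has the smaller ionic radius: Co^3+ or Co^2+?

These are all Co ions. Removing more electrons (higher positive charge) pulls the remaining electrons in closer, so Co^3+ is smallest and Co^2+ is largest.

Co^3+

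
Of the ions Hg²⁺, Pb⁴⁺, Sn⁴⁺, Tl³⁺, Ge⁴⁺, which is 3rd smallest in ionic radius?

Pb⁴⁺

Work out protons and electrons: Ge⁴⁺ has 28 e⁻ (Z=32), Sn⁴⁺ has 46 e⁻ (Z=50), Pb⁴⁺ has 78 e⁻ (Z=82), Tl³⁺ has 78 e⁻ (Z=81), Hg²⁺ has 78 e⁻ (Z=80). Ge⁴⁺ < Sn⁴⁺ (same group, 1 shell fewer); Sn⁴⁺ < Pb⁴⁺ (same group, 1 shell fewer); Pb⁴⁺ < Tl³⁺ (isoelectronic, higher Z=82 is smaller); Tl³⁺ < Hg²⁺ (isoelectronic, higher Z=81 is smaller).
That gives Ge⁴⁺ < Sn⁴⁺ < Pb⁴⁺ < Tl³⁺ < Hg²⁺. From the smallest end, number 3 is Pb⁴⁺.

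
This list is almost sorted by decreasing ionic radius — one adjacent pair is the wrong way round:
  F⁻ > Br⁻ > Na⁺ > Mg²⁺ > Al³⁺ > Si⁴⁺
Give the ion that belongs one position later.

F⁻

Scanning neighbour by neighbour, only F⁻/Br⁻ violates a trend: F⁻ and Br⁻ are in one column with the same charge; the lighter period-2 ion has 2 fewer shells and is smaller. That makes F⁻ the one sitting a position early relative to where it belongs.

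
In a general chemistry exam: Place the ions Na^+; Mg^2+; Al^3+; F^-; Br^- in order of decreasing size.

Tabulating Z and e⁻: Al^3+: 10 e⁻, Z=13, Mg^2+: 10 e⁻, Z=12, Na^+: 10 e⁻, Z=11, F^-: 10 e⁻, Z=9, Br^-: 36 e⁻, Z=35. Al^3+ < Mg^2+ (isoelectronic, higher Z=13 is smaller); Mg^2+ < Na^+ (both 10 e⁻, Z=12>11); Na^+ < F^- (isoelectronic, higher Z=11 is smaller); F^- < Br^- (same group, period 2 vs 4).

Br^- > F^- > Na^+ > Mg^2+ > Al^3+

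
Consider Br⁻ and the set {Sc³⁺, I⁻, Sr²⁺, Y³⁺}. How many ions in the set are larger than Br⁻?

1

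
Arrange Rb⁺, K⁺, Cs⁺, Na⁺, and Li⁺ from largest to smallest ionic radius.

All are in the same group with charge +1. Radius grows down the group as n (the outermost shell) increases.

Cs⁺ > Rb⁺ > K⁺ > Na⁺ > Li⁺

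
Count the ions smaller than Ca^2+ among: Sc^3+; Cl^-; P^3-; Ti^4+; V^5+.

3

Isoelectronic series (18 e⁻ each). Size is set by nuclear charge: more protons means a smaller ion. V^5+ (Z=23), Ti^4+ (Z=22), Sc^3+ (Z=21), Ca^2+ (Z=20), Cl^- (Z=17), P^3- (Z=15).
Placing each against Ca^2+: smaller — V^5+, Ti^4+, Sc^3+; larger — Cl^-, P^3-. So 3 are smaller.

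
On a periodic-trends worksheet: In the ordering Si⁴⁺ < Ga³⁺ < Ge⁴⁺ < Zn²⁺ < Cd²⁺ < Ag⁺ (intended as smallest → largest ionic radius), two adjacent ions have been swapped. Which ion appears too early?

Ga³⁺

Compare adjacent ions: both have 28 electrons but Z(Ge)=32 > Z(Ga)=31, so Ge⁴⁺ should be the smaller of the two — yet in this increasing list Ga³⁺ sits before Ge⁴⁺. Nothing else is reversed, so Ga³⁺ should move one place to the right.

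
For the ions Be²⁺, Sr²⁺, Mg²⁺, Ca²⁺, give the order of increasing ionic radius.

Same group, same charge. Going down the group adds an extra shell of electrons, so the ion gets larger: Be²⁺ is highest in the group and smallest.

Be²⁺ < Mg²⁺ < Ca²⁺ < Sr²⁺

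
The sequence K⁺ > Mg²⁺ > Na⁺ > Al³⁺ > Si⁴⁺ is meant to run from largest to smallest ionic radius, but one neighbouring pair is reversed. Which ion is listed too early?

Mg²⁺

The pair Mg²⁺, Na⁺ is the wrong way round — both have 10 electrons but Z(Mg)=12 > Z(Na)=11, so Mg²⁺ should be the smaller of the two. All other adjacent pairs agree with periodic trends, so Mg²⁺ is the misplaced ion.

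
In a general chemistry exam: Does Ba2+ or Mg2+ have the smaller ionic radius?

Mg2+

Same group, same charge. Going down the group adds an extra shell of electrons, so the ion gets larger: Mg2+ is highest in the group and smallest.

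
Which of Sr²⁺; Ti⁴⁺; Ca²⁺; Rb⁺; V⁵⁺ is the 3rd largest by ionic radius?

Electron counts and nuclear charges: V⁵⁺: 18 e⁻, Z=23, Ti⁴⁺: 18 e⁻, Z=22, Ca²⁺: 18 e⁻, Z=20, Sr²⁺: 36 e⁻, Z=38, Rb⁺: 36 e⁻, Z=37. V⁵⁺ < Ti⁴⁺ (both 18 e⁻, Z=23>22); Ti⁴⁺ < Ca²⁺ (isoelectronic, higher Z=22 is smaller); Ca²⁺ < Sr²⁺ (same group, period 4 vs 5); Sr²⁺ < Rb⁺ (isoelectronic, higher Z=38 is smaller).
Ordering: V⁵⁺ < Ti⁴⁺ < Ca²⁺ < Sr²⁺ < Rb⁺. The 3rd largest is Ca²⁺.

Ca²⁺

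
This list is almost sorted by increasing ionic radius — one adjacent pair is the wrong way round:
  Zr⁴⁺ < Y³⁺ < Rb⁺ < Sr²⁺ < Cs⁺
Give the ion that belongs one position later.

Compare adjacent ions: both have 36 electrons but Z(Sr)=38 > Z(Rb)=37, so Sr²⁺ should be the smaller of the two — yet in this increasing list Rb⁺ sits before Sr²⁺. Nothing else is reversed, so Rb⁺ should move one place to the right.

Rb⁺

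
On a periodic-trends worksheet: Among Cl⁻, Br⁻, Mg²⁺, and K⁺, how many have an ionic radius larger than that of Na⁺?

3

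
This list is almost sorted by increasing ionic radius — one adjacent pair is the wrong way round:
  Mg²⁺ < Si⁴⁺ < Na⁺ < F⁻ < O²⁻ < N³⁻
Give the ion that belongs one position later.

Mg²⁺

Scanning neighbour by neighbour, only Mg²⁺/Si⁴⁺ violates a trend: Si⁴⁺ and Mg²⁺ share 10 electrons; the higher nuclear charge on Si (Z=14) contracts it more, so Si⁴⁺ < Mg²⁺. That makes Mg²⁺ the one sitting a position early relative to where it belongs.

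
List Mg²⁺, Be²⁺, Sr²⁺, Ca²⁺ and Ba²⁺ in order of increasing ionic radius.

Be²⁺ < Mg²⁺ < Ca²⁺ < Sr²⁺ < Ba²⁺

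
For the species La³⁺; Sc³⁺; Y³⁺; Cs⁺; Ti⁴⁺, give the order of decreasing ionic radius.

Tabulating Z and e⁻: Ti⁴⁺: 18 e⁻, Z=22, Sc³⁺: 18 e⁻, Z=21, Y³⁺: 36 e⁻, Z=39, La³⁺: 54 e⁻, Z=57, Cs⁺: 54 e⁻, Z=55. Ti⁴⁺ < Sc³⁺ (isoelectronic, higher Z=22 is smaller); Sc³⁺ < Y³⁺ (same group, 1 shell fewer); Y³⁺ < La³⁺ (same group, 1 shell fewer); La³⁺ < Cs⁺ (isoelectronic, higher Z=57 is smaller).

Cs⁺ > La³⁺ > Y³⁺ > Sc³⁺ > Ti⁴⁺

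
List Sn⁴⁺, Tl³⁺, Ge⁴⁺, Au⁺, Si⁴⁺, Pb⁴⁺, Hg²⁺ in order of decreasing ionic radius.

Si⁴⁺: 10 e⁻, Z=14, Ge⁴⁺: 28 e⁻, Z=32, Sn⁴⁺: 46 e⁻, Z=50, Pb⁴⁺: 78 e⁻, Z=82, Tl³⁺: 78 e⁻, Z=81, Hg²⁺: 78 e⁻, Z=80, Au⁺: 78 e⁻, Z=79. Si⁴⁺ < Ge⁴⁺ (same group, period 3 vs 4); Ge⁴⁺ < Sn⁴⁺ (same group, 1 shell fewer); Sn⁴⁺ < Pb⁴⁺ (same group, 1 shell fewer); Pb⁴⁺ < Tl³⁺ (isoelectronic, higher Z=82 is smaller); Tl³⁺ < Hg²⁺ (both 78 e⁻, Z=81>80); Hg²⁺ < Au⁺ (both 78 e⁻, Z=80>79).

Au⁺ > Hg²⁺ > Tl³⁺ > Pb⁴⁺ > Sn⁴⁺ > Ge⁴⁺ > Si⁴⁺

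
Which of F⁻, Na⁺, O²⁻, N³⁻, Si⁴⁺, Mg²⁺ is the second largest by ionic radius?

All of these have 10 electrons (isoelectronic). With the same electron cloud, the ion with the most protons pulls it in tightest. Nuclear charges: Si⁴⁺ (Z=14), Mg²⁺ (Z=12), Na⁺ (Z=11), F⁻ (Z=9), O²⁻ (Z=8), N³⁻ (Z=7). Highest Z is smallest.
Ordering: Si⁴⁺ < Mg²⁺ < Na⁺ < F⁻ < O²⁻ < N³⁻. The second largest is O²⁻.

O²⁻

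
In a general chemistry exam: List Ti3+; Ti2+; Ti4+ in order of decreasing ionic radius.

These are all Ti ions. Removing more electrons (higher positive charge) pulls the remaining electrons in closer, so Ti4+ is smallest and Ti2+ is largest.

Ti2+ > Ti3+ > Ti4+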